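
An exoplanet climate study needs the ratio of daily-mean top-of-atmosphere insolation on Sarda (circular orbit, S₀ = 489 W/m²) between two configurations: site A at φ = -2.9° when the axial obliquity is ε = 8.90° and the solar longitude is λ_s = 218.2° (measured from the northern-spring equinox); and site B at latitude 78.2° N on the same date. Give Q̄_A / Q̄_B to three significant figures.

Q̄_A / Q̄_B ≈ 12.8

— Configuration A (φ=-2.9°):
Solar declination: sin δ = sin ε · sin λ_s = sin 8.90° × sin 218.2° = -0.09567, so δ = -5.490°.
cos H₀ = −tan(-2.9°) tan(-5.490°) = -0.0049, H₀ = 1.5757 rad.
Bracket: H₀ sin φ sin δ + cos φ cos δ sin H₀ = 1.5757×-0.05059×-0.09567 + 0.99872×0.99541×0.99999 = 0.007626 + 0.994126 = 1.001752.
Q̄ = (S₀/π) × [bracket] = (489/π) × 1.001752 = 155.93 W/m².
— Configuration B (φ=+78.2°):
cos H₀ = −tan(+78.2°) tan(-5.490°) = 0.4601, H₀ = 1.0927 rad.
Bracket: H₀ sin φ sin δ + cos φ cos δ sin H₀ = 1.0927×0.97887×-0.09567 + 0.20450×0.99541×0.88788 = -0.102330 + 0.180738 = 0.078408.
Q̄ = (S₀/π) × [bracket] = (489/π) × 0.078408 = 12.204 W/m².
Ratio Q̄_A / Q̄_B = 155.93 / 12.204 = 12.78.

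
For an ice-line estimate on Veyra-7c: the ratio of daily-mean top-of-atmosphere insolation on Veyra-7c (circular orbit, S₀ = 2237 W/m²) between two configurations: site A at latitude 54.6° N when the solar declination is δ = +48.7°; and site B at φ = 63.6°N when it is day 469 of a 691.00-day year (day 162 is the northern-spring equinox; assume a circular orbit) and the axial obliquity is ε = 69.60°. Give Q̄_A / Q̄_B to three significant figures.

— Configuration A (φ=+54.6°):
cos H₀ = −tan(+54.6°) tan(+48.700°) = -1.6017 ≤ −1 ⇒ polar day, H₀ = π.
Bracket: H₀ sin φ sin δ + cos φ cos δ sin H₀ = 3.1416×0.81513×0.75126 + 0.57928×0.66000×0.00000 = 1.923836 + 0.000000 = 1.923836.
Q̄ = (S₀/π) × [bracket] = (2237/π) × 1.923836 = 1369.9 W/m².
— Configuration B (φ=+63.6°):
Solar longitude: λ_s = 360° × (469 − 162)/691.00 = 159.942°.
sin δ = sin 69.60° × sin 159.942° = 0.32146, so δ = +18.751°.
cos H₀ = −tan(+63.6°) tan(+18.751°) = -0.6839, H₀ = 2.3239 rad.
Bracket: H₀ sin φ sin δ + cos φ cos δ sin H₀ = 2.3239×0.89571×0.32146 + 0.44464×0.94692×0.72960 = 0.669132 + 0.307190 = 0.976322.
Q̄ = (S₀/π) × [bracket] = (2237/π) × 0.976322 = 695.20 W/m².
Ratio Q̄_A / Q̄_B = 1369.9 / 695.20 = 1.971.

Q̄_A / Q̄_B ≈ 1.97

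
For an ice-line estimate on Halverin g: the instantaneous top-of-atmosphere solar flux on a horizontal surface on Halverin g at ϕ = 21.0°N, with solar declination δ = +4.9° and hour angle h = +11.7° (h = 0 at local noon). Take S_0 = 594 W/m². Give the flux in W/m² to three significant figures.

cos θ_z = sin ϕ sin δ + cos ϕ cos δ cos h = 0.030611 + 0.910842 = 0.941453.
Flux = S_0 · cos θ_z = 594 × 0.941453 = 559.2 W/m².

559 W/m²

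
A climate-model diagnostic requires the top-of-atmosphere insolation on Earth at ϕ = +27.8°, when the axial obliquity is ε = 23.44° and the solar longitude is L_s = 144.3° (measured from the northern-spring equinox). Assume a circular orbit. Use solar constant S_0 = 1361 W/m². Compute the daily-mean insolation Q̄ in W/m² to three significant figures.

Solar declination: sin δ = sin ε · sin L_s = sin 23.44° × sin 144.3° = 0.23213, so δ = +13.422°.
cos h₀ = −tan(+27.8°) tan(+13.422°) = -0.1258, h₀ = 1.6970 rad.
Bracket: h₀ sin ϕ sin δ + cos ϕ cos δ sin h₀ = 1.6970×0.46639×0.23213 + 0.88458×0.97269×0.99205 = 0.183722 + 0.853582 = 1.037304.
Q̄ = (S_0/π) × [bracket] = (1361/π) × 1.037304 = 449.4 W/m².

Q̄ ≈ 449 W/m²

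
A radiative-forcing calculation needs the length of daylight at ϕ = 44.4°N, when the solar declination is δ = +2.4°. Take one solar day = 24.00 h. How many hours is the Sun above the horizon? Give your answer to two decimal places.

12.31 h

cos h₀ = −tan ϕ · tan δ = −tan(+44.4°) × tan(+2.400°) = -0.0410, so h₀ = 1.6119 rad = 92.35°.
Daylight = 2h₀/(2π) × 24.00 h = (1.6119/π) × 24.00 = 12.31 h.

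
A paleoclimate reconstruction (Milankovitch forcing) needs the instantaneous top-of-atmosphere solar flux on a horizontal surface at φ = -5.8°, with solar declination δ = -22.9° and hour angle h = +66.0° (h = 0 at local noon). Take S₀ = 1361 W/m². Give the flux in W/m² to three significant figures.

cos θ_z = sin φ sin δ + cos φ cos δ cos h = 0.039323 + 0.372762 = 0.412085.
Flux = S₀ · cos θ_z = 1361 × 0.412085 = 560.8 W/m².

561 W/m²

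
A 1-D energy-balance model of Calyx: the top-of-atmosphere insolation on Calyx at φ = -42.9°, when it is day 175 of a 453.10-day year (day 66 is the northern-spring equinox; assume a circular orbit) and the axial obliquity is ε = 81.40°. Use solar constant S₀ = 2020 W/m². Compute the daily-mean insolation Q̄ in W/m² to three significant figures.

Q̄ ≈ 0.00 W/m²

Solar longitude: λ_s = 360° × (175 − 66)/453.10 = 86.603°.
sin δ = sin 81.40° × sin 86.603° = 0.98702, so δ = +80.758°.
cos H₀ = −tan(-42.9°) tan(+80.758°) = 5.7110 ≥ 1 ⇒ polar night, H₀ = 0 and Q̄ = 0.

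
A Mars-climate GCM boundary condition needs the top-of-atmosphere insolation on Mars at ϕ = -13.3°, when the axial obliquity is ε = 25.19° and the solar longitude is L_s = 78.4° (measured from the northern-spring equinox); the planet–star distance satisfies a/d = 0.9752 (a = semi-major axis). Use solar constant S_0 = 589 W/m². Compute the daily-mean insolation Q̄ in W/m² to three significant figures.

Solar declination: sin δ = sin ε · sin L_s = sin 25.19° × sin 78.4° = 0.41693, so δ = +24.641°.
cos h₀ = −tan(-13.3°) tan(+24.641°) = 0.1084, h₀ = 1.4622 rad.
Bracket: h₀ sin ϕ sin δ + cos ϕ cos δ sin h₀ = 1.4622×-0.23005×0.41693 + 0.97318×0.90894×0.99410 = -0.140247 + 0.879343 = 0.739096.
Inverse-square distance factor (a/d)² = 0.9752² = 0.951015.
Q̄ = (S_0/π) × 0.951015 × [bracket] = (589/π) × 0.951015 × 0.739096 = 131.8 W/m².

Q̄ ≈ 132 W/m²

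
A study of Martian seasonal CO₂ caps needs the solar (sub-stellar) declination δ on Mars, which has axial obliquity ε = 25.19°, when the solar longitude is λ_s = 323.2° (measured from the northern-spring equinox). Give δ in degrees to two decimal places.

sin δ = sin ε · sin λ_s = sin 25.19° × sin 323.2° = -0.254957.
δ = arcsin(-0.254957) = -14.77°.

δ = -14.77°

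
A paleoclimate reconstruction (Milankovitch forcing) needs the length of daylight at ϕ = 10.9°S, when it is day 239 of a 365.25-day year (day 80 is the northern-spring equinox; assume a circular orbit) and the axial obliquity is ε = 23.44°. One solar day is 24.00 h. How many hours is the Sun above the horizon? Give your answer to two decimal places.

Solar longitude: L_s = 360° × (239 − 80)/365.25 = 156.715°.
sin δ = sin 23.44° × sin 156.715° = 0.15725, so δ = +9.047°.
cos h₀ = −tan ϕ · tan δ = −tan(-10.9°) × tan(+9.047°) = 0.0307, so h₀ = 1.5401 rad = 88.24°.
Daylight = 2h₀/(2π) × 24.00 h = (1.5401/π) × 24.00 = 11.77 h.

11.77 h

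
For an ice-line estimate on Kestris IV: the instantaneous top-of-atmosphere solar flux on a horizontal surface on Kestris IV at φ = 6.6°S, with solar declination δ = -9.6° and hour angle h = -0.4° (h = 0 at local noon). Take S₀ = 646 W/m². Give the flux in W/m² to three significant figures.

645 W/m²

cos θ_z = sin φ sin δ + cos φ cos δ cos h = 0.019168 + 0.979438 = 0.998606.
Flux = S₀ · cos θ_z = 646 × 0.998606 = 645.1 W/m².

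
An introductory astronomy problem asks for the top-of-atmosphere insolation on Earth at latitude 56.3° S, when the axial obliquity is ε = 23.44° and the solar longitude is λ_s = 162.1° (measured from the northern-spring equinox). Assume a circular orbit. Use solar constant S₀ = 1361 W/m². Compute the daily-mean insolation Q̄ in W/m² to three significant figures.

Q̄ ≈ 173 W/m²

Solar declination: sin δ = sin ε · sin λ_s = sin 23.44° × sin 162.1° = 0.12226, so δ = +7.023°.
cos H₀ = −tan(-56.3°) tan(+7.023°) = 0.1847, H₀ = 1.3850 rad.
Bracket: H₀ sin φ sin δ + cos φ cos δ sin H₀ = 1.3850×-0.83195×0.12226 + 0.55484×0.99250×0.98279 = -0.140874 + 0.541202 = 0.400328.
Q̄ = (S₀/π) × [bracket] = (1361/π) × 0.400328 = 173.4 W/m².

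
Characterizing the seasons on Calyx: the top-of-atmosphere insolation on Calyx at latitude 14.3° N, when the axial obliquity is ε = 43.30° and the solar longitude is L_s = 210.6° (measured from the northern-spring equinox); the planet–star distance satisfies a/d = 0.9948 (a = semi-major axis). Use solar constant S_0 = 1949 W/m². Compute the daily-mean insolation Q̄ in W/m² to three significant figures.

Solar declination: sin δ = sin ε · sin L_s = sin 43.30° × sin 210.6° = -0.34911, so δ = -20.433°.
cos h₀ = −tan(+14.3°) tan(-20.433°) = 0.0950, h₀ = 1.4757 rad.
Bracket: h₀ sin ϕ sin δ + cos ϕ cos δ sin h₀ = 1.4757×0.24700×-0.34911 + 0.96902×0.93708×0.99548 = -0.127250 + 0.903945 = 0.776695.
Inverse-square distance factor (a/d)² = 0.9948² = 0.989627.
Q̄ = (S_0/π) × 0.989627 × [bracket] = (1949/π) × 0.989627 × 0.776695 = 476.9 W/m².

Q̄ ≈ 477 W/m²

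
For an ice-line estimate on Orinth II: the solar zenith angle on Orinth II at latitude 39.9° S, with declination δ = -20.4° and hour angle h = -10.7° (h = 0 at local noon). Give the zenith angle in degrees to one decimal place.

cos θ_z = sin ϕ sin δ + cos ϕ cos δ cos h = 0.223591 + 0.706548 = 0.930139.
θ_z = arccos(0.930139) = 21.5°.

θ_z = 21.5°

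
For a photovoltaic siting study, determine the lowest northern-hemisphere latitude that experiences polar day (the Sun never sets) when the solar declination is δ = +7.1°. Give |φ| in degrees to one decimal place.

|φ| = 82.9°

Polar day requires cos H₀ = −tan φ tan δ ≤ −1, i.e. tan φ tan δ ≥ 1.
The boundary is |tan φ| · |tan δ| = 1, so |φ| = 90° − |δ| = 90° − 7.1° = 82.9° in the northern hemisphere.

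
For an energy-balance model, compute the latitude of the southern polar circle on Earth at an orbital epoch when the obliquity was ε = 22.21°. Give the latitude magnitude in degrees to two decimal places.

67.79°

The polar circle is the lowest latitude that experiences at least one full rotation of continuous darkness at the northern-summer solstice; it lies at |φ| = 90° − ε = 90° − 22.21° = 67.79°.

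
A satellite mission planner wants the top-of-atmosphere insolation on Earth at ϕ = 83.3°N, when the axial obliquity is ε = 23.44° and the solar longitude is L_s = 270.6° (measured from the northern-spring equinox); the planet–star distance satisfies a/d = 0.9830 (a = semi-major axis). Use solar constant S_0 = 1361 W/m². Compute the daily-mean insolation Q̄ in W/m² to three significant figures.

Solar declination: sin δ = sin ε · sin L_s = sin 23.44° × sin 270.6° = -0.39777, so δ = -23.439°.
cos h₀ = −tan(+83.3°) tan(-23.439°) = 3.6905 ≥ 1 ⇒ polar night, h₀ = 0 and Q̄ = 0.
Inverse-square distance factor (a/d)² = 0.9830² = 0.966289.

Q̄ ≈ 0.00 W/m²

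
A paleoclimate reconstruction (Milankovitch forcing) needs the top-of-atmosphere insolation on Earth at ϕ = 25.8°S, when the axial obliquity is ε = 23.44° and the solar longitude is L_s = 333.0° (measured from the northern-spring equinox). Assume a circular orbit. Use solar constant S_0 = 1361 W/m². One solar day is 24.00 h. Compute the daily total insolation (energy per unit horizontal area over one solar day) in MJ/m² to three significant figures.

37.9 MJ/m²

Solar declination: sin δ = sin ε · sin L_s = sin 23.44° × sin 333.0° = -0.18059, so δ = -10.404°.
cos h₀ = −tan(-25.8°) tan(-10.404°) = -0.0888, h₀ = 1.6597 rad.
Bracket: h₀ sin ϕ sin δ + cos ϕ cos δ sin h₀ = 1.6597×-0.43523×-0.18059 + 0.90032×0.98356×0.99605 = 0.130449 + 0.882021 = 1.012470.
Q̄ = (S_0/π) × [bracket] = (1361/π) × 1.012470 = 438.62 W/m².
Daily total = Q̄ × 24.00 h × 3600 s/h = 438.62 × 24.00 × 3600 / 10⁶ = 37.90 MJ/m².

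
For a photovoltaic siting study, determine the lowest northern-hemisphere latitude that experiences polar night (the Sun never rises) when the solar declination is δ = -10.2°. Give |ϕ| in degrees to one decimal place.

|ϕ| = 79.8°

Polar night requires cos h₀ = −tan ϕ tan δ ≥ 1, i.e. tan ϕ tan δ ≤ −1.
The boundary is |tan ϕ| · |tan δ| = 1, so |ϕ| = 90° − |δ| = 90° − 10.2° = 79.8° in the northern hemisphere.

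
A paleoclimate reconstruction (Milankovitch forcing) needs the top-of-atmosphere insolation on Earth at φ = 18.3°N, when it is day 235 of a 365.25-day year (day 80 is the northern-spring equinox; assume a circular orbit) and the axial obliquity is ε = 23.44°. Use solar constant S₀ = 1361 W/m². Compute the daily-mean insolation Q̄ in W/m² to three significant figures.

Q̄ ≈ 444 W/m²

Solar longitude: λ_s = 360° × (235 − 80)/365.25 = 152.772°.
sin δ = sin 23.44° × sin 152.772° = 0.18200, so δ = +10.486°.
cos H₀ = −tan(+18.3°) tan(+10.486°) = -0.0612, H₀ = 1.6320 rad.
Bracket: H₀ sin φ sin δ + cos φ cos δ sin H₀ = 1.6320×0.31399×0.18200 + 0.94943×0.98330×0.99812 = 0.093263 + 0.931819 = 1.025082.
Q̄ = (S₀/π) × [bracket] = (1361/π) × 1.025082 = 444.1 W/m².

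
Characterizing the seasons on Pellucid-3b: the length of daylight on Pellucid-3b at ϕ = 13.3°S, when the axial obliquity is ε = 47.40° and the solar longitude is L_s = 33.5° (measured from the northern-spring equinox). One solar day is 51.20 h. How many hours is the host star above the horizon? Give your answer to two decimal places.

Solar declination: sin δ = sin ε · sin L_s = sin 47.40° × sin 33.5° = 0.40628, so δ = +23.971°.
cos h₀ = −tan ϕ · tan δ = −tan(-13.3°) × tan(+23.971°) = 0.1051, so h₀ = 1.4655 rad = 83.97°.
Daylight = 2h₀/(2π) × 51.20 h = (1.4655/π) × 51.20 = 23.88 h.

23.88 h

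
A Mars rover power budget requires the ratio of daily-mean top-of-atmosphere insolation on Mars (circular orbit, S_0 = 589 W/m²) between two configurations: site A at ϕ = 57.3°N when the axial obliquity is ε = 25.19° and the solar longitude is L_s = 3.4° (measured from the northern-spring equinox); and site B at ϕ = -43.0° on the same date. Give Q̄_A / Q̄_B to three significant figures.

— Configuration A (ϕ=+57.3°):
Solar declination: sin δ = sin ε · sin L_s = sin 25.19° × sin 3.4° = 0.02524, so δ = +1.446°.
cos h₀ = −tan(+57.3°) tan(+1.446°) = -0.0393, h₀ = 1.6101 rad.
Bracket: h₀ sin ϕ sin δ + cos ϕ cos δ sin h₀ = 1.6101×0.84151×0.02524 + 0.54024×0.99968×0.99923 = 0.034198 + 0.539651 = 0.573849.
Q̄ = (S_0/π) × [bracket] = (589/π) × 0.573849 = 107.59 W/m².
— Configuration B (ϕ=-43.0°):
cos h₀ = −tan(-43.0°) tan(+1.446°) = 0.0235, h₀ = 1.5472 rad.
Bracket: h₀ sin ϕ sin δ + cos ϕ cos δ sin h₀ = 1.5472×-0.68200×0.02524 + 0.73135×0.99968×0.99972 = -0.026633 + 0.730911 = 0.704278.
Q̄ = (S_0/π) × [bracket] = (589/π) × 0.704278 = 132.04 W/m².
Ratio Q̄_A / Q̄_B = 107.59 / 132.04 = 0.8148.

Q̄_A / Q̄_B ≈ 0.815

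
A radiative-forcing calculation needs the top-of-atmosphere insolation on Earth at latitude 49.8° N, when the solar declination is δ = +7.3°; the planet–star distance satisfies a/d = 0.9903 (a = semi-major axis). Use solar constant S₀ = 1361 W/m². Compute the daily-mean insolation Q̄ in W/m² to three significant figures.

cos H₀ = −tan(+49.8°) tan(+7.300°) = -0.1516, H₀ = 1.7230 rad.
Bracket: H₀ sin φ sin δ + cos φ cos δ sin H₀ = 1.7230×0.76380×0.12706 + 0.64546×0.99189×0.98844 = 0.167214 + 0.632824 = 0.800038.
Inverse-square distance factor (a/d)² = 0.9903² = 0.980694.
Q̄ = (S₀/π) × 0.980694 × [bracket] = (1361/π) × 0.980694 × 0.800038 = 339.9 W/m².

Q̄ ≈ 340 W/m²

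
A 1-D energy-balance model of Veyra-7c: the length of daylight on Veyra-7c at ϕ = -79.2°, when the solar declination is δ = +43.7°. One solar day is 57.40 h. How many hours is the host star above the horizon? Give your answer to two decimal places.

0.00 h

cos h₀ = −tan ϕ · tan δ = 5.0095 ≥ 1, so the host star never rises (polar night) and h₀ = 0.
Daylight = 2h₀/(2π) × 57.40 h = (0.0000/π) × 57.40 = 0.00 h.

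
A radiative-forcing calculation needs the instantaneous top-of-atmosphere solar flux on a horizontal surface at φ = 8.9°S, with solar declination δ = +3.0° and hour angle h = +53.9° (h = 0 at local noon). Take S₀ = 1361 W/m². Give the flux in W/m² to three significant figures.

cos θ_z = sin φ sin δ + cos φ cos δ cos h = -0.008097 + 0.581305 = 0.573208.
Flux = S₀ · cos θ_z = 1361 × 0.573208 = 780.1 W/m².

780 W/m²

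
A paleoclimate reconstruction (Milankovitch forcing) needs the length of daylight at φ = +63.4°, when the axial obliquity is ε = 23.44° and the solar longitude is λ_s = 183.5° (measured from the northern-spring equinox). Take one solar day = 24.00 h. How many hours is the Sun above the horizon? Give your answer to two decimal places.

11.63 h

Solar declination: sin δ = sin ε · sin λ_s = sin 23.44° × sin 183.5° = -0.02428, so δ = -1.392°.
cos H₀ = −tan φ · tan δ = −tan(+63.4°) × tan(-1.392°) = 0.0485, so H₀ = 1.5223 rad = 87.22°.
Daylight = 2H₀/(2π) × 24.00 h = (1.5223/π) × 24.00 = 11.63 h.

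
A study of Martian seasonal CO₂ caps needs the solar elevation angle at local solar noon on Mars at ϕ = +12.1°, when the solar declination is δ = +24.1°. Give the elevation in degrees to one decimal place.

At local noon the hour angle is zero, so the zenith angle equals |ϕ − δ| = |+12.1° − (+24.100°)| = 12.000°.
Elevation = 90° − 12.000° = 78.0°.

78.0°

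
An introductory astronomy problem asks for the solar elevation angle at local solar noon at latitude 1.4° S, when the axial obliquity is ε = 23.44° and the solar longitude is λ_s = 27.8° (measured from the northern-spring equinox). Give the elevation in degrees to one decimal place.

Solar declination: sin δ = sin ε · sin λ_s = sin 23.44° × sin 27.8° = 0.18552, so δ = +10.692°.
At local noon the hour angle is zero, so the zenith angle equals |φ − δ| = |-1.4° − (+10.692°)| = 12.092°.
Elevation = 90° − 12.092° = 77.9°.

77.9°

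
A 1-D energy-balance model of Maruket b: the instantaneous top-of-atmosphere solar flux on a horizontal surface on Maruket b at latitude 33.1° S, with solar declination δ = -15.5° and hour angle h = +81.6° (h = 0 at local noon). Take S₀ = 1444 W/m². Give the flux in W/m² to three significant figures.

381 W/m²

cos θ_z = sin φ sin δ + cos φ cos δ cos h = 0.145939 + 0.117926 = 0.263865.
Flux = S₀ · cos θ_z = 1444 × 0.263865 = 381.0 W/m².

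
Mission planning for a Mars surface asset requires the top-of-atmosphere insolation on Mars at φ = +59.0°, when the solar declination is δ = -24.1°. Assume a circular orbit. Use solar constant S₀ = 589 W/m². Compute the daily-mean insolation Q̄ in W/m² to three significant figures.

cos H₀ = −tan(+59.0°) tan(-24.100°) = 0.7445, H₀ = 0.7311 rad.
Bracket: H₀ sin φ sin δ + cos φ cos δ sin H₀ = 0.7311×0.85717×-0.40833 + 0.51504×0.91283×0.66766 = -0.255891 + 0.313896 = 0.058005.
Q̄ = (S₀/π) × [bracket] = (589/π) × 0.058005 = 10.88 W/m².

Q̄ ≈ 10.9 W/m²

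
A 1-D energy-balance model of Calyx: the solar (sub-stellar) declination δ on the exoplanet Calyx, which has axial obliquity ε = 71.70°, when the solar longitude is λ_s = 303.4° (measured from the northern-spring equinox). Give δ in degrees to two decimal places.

δ = -52.43°

sin δ = sin ε · sin λ_s = sin 71.70° × sin 303.4° = -0.792626.
δ = arcsin(-0.792626) = -52.43°.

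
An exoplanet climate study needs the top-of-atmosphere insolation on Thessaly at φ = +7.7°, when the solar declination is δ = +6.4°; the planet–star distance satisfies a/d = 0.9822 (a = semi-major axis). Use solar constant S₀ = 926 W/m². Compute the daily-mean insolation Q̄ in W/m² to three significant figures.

cos H₀ = −tan(+7.7°) tan(+6.400°) = -0.0152, H₀ = 1.5860 rad.
Bracket: H₀ sin φ sin δ + cos φ cos δ sin H₀ = 1.5860×0.13399×0.11147 + 0.99098×0.99377×0.99988 = 0.023688 + 0.984688 = 1.008376.
Inverse-square distance factor (a/d)² = 0.9822² = 0.964717.
Q̄ = (S₀/π) × 0.964717 × [bracket] = (926/π) × 0.964717 × 1.008376 = 286.7 W/m².

Q̄ ≈ 287 W/m²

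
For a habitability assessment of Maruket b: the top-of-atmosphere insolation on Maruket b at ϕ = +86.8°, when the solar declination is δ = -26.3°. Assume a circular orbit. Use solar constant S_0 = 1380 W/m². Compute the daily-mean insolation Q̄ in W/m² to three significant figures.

Q̄ ≈ 0.00 W/m²

cos h₀ = −tan(+86.8°) tan(-26.300°) = 8.8400 ≥ 1 ⇒ polar night, h₀ = 0 and Q̄ = 0.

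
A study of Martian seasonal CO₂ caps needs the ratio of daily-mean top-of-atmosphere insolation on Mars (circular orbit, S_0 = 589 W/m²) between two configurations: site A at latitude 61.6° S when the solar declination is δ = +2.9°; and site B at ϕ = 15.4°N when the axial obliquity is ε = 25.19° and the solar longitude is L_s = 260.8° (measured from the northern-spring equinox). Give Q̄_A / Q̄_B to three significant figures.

Q̄_A / Q̄_B ≈ 0.576

— Configuration A (ϕ=-61.6°):
cos h₀ = −tan(-61.6°) tan(+2.900°) = 0.0937, h₀ = 1.4770 rad.
Bracket: h₀ sin ϕ sin δ + cos ϕ cos δ sin h₀ = 1.4770×-0.87965×0.05059 + 0.47562×0.99872×0.99560 = -0.065729 + 0.472921 = 0.407192.
Q̄ = (S_0/π) × [bracket] = (589/π) × 0.407192 = 76.342 W/m².
— Configuration B (ϕ=+15.4°):
Solar declination: sin δ = sin ε · sin L_s = sin 25.19° × sin 260.8° = -0.42015, so δ = -24.844°.
cos h₀ = −tan(+15.4°) tan(-24.844°) = 0.1275, h₀ = 1.4429 rad.
Bracket: h₀ sin ϕ sin δ + cos ϕ cos δ sin h₀ = 1.4429×0.26556×-0.42015 + 0.96410×0.90746×0.99183 = -0.160992 + 0.867734 = 0.706742.
Q̄ = (S_0/π) × [bracket] = (589/π) × 0.706742 = 132.50 W/m².
Ratio Q̄_A / Q̄_B = 76.342 / 132.50 = 0.5762.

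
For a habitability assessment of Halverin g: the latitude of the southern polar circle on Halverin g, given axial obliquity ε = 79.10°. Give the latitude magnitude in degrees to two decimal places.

The polar circle is the lowest latitude that experiences at least one full rotation of continuous darkness at the northern-summer solstice; it lies at |φ| = 90° − ε = 90° − 79.10° = 10.90°.

10.90°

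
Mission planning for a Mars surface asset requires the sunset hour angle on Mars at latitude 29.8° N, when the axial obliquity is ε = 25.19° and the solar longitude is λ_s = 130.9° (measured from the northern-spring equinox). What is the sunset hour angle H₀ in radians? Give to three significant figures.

Solar declination: sin δ = sin ε · sin λ_s = sin 25.19° × sin 130.9° = 0.32171, so δ = +18.766°.
cos H₀ = −tan φ · tan δ = −tan(+29.8°) × tan(+18.766°) = -0.1946, so H₀ = 1.7666 rad = 101.22°.

H₀ = 1.77 rad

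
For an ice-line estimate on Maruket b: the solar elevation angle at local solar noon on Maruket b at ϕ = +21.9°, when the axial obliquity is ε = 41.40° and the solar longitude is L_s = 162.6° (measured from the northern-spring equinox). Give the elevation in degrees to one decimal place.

Solar declination: sin δ = sin ε · sin L_s = sin 41.40° × sin 162.6° = 0.19776, so δ = +11.406°.
At local noon the hour angle is zero, so the zenith angle equals |ϕ − δ| = |+21.9° − (+11.406°)| = 10.494°.
Elevation = 90° − 10.494° = 79.5°.

79.5°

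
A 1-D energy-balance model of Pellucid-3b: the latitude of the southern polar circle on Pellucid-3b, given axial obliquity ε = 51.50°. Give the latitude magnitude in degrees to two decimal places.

The polar circle is the lowest latitude that experiences at least one full rotation of continuous darkness at the northern-summer solstice; it lies at |φ| = 90° − ε = 90° − 51.50° = 38.50°.

38.50°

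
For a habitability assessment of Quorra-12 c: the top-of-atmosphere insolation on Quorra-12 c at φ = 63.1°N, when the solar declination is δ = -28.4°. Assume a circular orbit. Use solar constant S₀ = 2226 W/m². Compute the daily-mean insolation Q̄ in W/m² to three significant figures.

cos H₀ = −tan(+63.1°) tan(-28.400°) = 1.0658 ≥ 1 ⇒ polar night, H₀ = 0 and Q̄ = 0.

Q̄ ≈ 0.00 W/m²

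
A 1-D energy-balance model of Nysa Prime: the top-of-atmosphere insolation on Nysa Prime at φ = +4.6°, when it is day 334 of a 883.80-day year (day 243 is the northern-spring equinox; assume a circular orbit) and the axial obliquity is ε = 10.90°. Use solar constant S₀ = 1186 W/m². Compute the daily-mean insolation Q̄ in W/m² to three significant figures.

Q̄ ≈ 379 W/m²

Solar longitude: λ_s = 360° × (334 − 243)/883.80 = 37.067°.
sin δ = sin 10.90° × sin 37.067° = 0.11398, so δ = +6.545°.
cos H₀ = −tan(+4.6°) tan(+6.545°) = -0.0092, H₀ = 1.5800 rad.
Bracket: H₀ sin φ sin δ + cos φ cos δ sin H₀ = 1.5800×0.08020×0.11398 + 0.99678×0.99348×0.99996 = 0.014443 + 0.990241 = 1.004684.
Q̄ = (S₀/π) × [bracket] = (1186/π) × 1.004684 = 379.3 W/m².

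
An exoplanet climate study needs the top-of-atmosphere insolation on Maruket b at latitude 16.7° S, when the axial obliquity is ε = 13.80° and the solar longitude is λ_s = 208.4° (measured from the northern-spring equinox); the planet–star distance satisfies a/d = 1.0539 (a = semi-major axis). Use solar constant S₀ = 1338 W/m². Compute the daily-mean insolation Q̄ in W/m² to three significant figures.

Q̄ ≈ 475 W/m²

Solar declination: sin δ = sin ε · sin λ_s = sin 13.80° × sin 208.4° = -0.11345, so δ = -6.514°.
cos H₀ = −tan(-16.7°) tan(-6.514°) = -0.0343, H₀ = 1.6051 rad.
Bracket: H₀ sin φ sin δ + cos φ cos δ sin H₀ = 1.6051×-0.28736×-0.11345 + 0.95782×0.99354×0.99941 = 0.052328 + 0.951071 = 1.003399.
Inverse-square distance factor (a/d)² = 1.0539² = 1.110705.
Q̄ = (S₀/π) × 1.110705 × [bracket] = (1338/π) × 1.110705 × 1.003399 = 474.7 W/m².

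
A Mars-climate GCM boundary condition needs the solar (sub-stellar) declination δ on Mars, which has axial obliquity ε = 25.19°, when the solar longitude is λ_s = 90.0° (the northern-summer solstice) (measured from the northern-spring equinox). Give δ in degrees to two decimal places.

sin δ = sin ε · sin λ_s = sin 25.19° × sin 90.0° = 0.425621.
δ = arcsin(0.425621) = +25.19°.

δ = +25.19°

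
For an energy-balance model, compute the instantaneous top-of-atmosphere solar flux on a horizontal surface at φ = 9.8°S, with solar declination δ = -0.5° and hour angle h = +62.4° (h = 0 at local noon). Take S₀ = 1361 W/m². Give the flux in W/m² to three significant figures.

cos θ_z = sin φ sin δ + cos φ cos δ cos h = 0.001485 + 0.456518 = 0.458003.
Flux = S₀ · cos θ_z = 1361 × 0.458003 = 623.3 W/m².

623 W/m²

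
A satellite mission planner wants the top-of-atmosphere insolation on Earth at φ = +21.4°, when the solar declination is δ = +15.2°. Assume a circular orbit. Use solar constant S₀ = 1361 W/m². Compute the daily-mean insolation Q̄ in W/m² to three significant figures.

cos H₀ = −tan(+21.4°) tan(+15.200°) = -0.1065, H₀ = 1.6775 rad.
Bracket: H₀ sin φ sin δ + cos φ cos δ sin H₀ = 1.6775×0.36488×0.26219 + 0.93106×0.96502×0.99432 = 0.160483 + 0.893388 = 1.053871.
Q̄ = (S₀/π) × [bracket] = (1361/π) × 1.053871 = 456.6 W/m².

Q̄ ≈ 457 W/m²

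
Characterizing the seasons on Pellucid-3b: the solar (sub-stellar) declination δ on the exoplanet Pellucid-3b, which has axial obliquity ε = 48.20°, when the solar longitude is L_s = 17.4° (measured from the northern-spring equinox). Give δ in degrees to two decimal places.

sin δ = sin ε · sin L_s = sin 48.20° × sin 17.4° = 0.222928.
δ = arcsin(0.222928) = +12.88°.

δ = +12.88°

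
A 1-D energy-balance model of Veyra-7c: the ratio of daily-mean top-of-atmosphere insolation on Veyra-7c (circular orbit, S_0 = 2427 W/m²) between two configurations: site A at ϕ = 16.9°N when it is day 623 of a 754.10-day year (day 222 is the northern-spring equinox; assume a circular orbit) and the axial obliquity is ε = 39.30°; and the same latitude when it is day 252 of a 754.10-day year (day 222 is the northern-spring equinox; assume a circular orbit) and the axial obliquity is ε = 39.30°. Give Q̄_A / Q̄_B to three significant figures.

— Configuration A (ϕ=+16.9°):
Solar longitude: L_s = 360° × (623 − 222)/754.10 = 191.433°.
sin δ = sin 39.30° × sin 191.433° = -0.12556, so δ = -7.213°.
cos h₀ = −tan(+16.9°) tan(-7.213°) = 0.0385, h₀ = 1.5323 rad.
Bracket: h₀ sin ϕ sin δ + cos ϕ cos δ sin h₀ = 1.5323×0.29070×-0.12556 + 0.95681×0.99209×0.99926 = -0.055929 + 0.948539 = 0.892610.
Q̄ = (S_0/π) × [bracket] = (2427/π) × 0.892610 = 689.58 W/m².
— Configuration B (ϕ=+16.9°):
Solar longitude: L_s = 360° × (252 − 222)/754.10 = 14.322°.
sin δ = sin 39.30° × sin 14.322° = 0.15668, so δ = +9.014°.
cos h₀ = −tan(+16.9°) tan(+9.014°) = -0.0482, h₀ = 1.6190 rad.
Bracket: h₀ sin ϕ sin δ + cos ϕ cos δ sin h₀ = 1.6190×0.29070×0.15668 + 0.95681×0.98765×0.99884 = 0.073740 + 0.943897 = 1.017637.
Q̄ = (S_0/π) × [bracket] = (2427/π) × 1.017637 = 786.16 W/m².
Ratio Q̄_A / Q̄_B = 689.58 / 786.16 = 0.8771.

Q̄_A / Q̄_B ≈ 0.877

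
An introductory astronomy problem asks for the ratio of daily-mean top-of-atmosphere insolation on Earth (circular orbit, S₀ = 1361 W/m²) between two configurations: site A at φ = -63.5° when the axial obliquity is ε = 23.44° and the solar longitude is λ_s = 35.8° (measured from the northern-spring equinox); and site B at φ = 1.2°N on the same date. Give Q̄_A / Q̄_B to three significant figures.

— Configuration A (φ=-63.5°):
Solar declination: sin δ = sin ε · sin λ_s = sin 23.44° × sin 35.8° = 0.23269, so δ = +13.455°.
cos H₀ = −tan(-63.5°) tan(+13.455°) = 0.4799, H₀ = 1.0703 rad.
Bracket: H₀ sin φ sin δ + cos φ cos δ sin H₀ = 1.0703×-0.89493×0.23269 + 0.44620×0.97255×0.87734 = -0.222881 + 0.380723 = 0.157842.
Q̄ = (S₀/π) × [bracket] = (1361/π) × 0.157842 = 68.380 W/m².
— Configuration B (φ=+1.2°):
cos H₀ = −tan(+1.2°) tan(+13.455°) = -0.0050, H₀ = 1.5758 rad.
Bracket: H₀ sin φ sin δ + cos φ cos δ sin H₀ = 1.5758×0.02094×0.23269 + 0.99978×0.97255×0.99999 = 0.007678 + 0.972326 = 0.980004.
Q̄ = (S₀/π) × [bracket] = (1361/π) × 0.980004 = 424.56 W/m².
Ratio Q̄_A / Q̄_B = 68.380 / 424.56 = 0.1611.

Q̄_A / Q̄_B ≈ 0.161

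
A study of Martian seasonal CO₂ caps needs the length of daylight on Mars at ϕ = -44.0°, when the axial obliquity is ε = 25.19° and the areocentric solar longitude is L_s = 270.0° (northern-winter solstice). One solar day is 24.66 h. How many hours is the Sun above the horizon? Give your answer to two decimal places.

16.03 h

sin δ = sin 25.19° × sin 270.0° = -0.42562, so δ = -25.190°.
cos h₀ = −tan ϕ · tan δ = −tan(-44.0°) × tan(-25.190°) = -0.4542, so h₀ = 2.0423 rad = 117.01°.
Daylight = 2h₀/(2π) × 24.66 h = (2.0423/π) × 24.66 = 16.03 h.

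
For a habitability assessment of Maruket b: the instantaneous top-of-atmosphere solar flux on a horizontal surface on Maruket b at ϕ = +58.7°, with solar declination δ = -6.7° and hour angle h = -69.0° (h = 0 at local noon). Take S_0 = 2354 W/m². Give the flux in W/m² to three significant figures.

cos θ_z = sin ϕ sin δ + cos ϕ cos δ cos h = -0.099690 + 0.184908 = 0.085218.
Flux = S_0 · cos θ_z = 2354 × 0.085218 = 200.6 W/m².

201 W/m²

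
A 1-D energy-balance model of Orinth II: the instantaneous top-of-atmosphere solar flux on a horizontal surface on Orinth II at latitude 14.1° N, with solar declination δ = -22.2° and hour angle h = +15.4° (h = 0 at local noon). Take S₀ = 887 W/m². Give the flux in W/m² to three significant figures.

cos θ_z = sin φ sin δ + cos φ cos δ cos h = -0.092048 + 0.865735 = 0.773687.
Flux = S₀ · cos θ_z = 887 × 0.773687 = 686.3 W/m².

686 W/m²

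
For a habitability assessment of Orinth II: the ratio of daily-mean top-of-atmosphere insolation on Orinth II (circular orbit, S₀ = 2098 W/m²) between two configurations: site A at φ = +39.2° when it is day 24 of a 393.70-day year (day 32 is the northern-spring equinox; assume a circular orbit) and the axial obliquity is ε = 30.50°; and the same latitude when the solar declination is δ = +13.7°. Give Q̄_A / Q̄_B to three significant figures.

Q̄_A / Q̄_B ≈ 0.708

— Configuration A (φ=+39.2°):
Solar longitude: λ_s = 360° × (24 − 32)/393.70 = -7.315°, i.e. -7.315° + 360° = 352.685°.
sin δ = sin 30.50° × sin 352.685° = -0.06462, so δ = -3.705°.
cos H₀ = −tan(+39.2°) tan(-3.705°) = 0.0528, H₀ = 1.5180 rad.
Bracket: H₀ sin φ sin δ + cos φ cos δ sin H₀ = 1.5180×0.63203×-0.06462 + 0.77494×0.99791×0.99860 = -0.061998 + 0.772238 = 0.710240.
Q̄ = (S₀/π) × [bracket] = (2098/π) × 0.710240 = 474.31 W/m².
— Configuration B (φ=+39.2°):
cos H₀ = −tan(+39.2°) tan(+13.700°) = -0.1988, H₀ = 1.7709 rad.
Bracket: H₀ sin φ sin δ + cos φ cos δ sin H₀ = 1.7709×0.63203×0.23684 + 0.77494×0.97155×0.98004 = 0.265086 + 0.737865 = 1.002951.
Q̄ = (S₀/π) × [bracket] = (2098/π) × 1.002951 = 669.78 W/m².
Ratio Q̄_A / Q̄_B = 474.31 / 669.78 = 0.7082.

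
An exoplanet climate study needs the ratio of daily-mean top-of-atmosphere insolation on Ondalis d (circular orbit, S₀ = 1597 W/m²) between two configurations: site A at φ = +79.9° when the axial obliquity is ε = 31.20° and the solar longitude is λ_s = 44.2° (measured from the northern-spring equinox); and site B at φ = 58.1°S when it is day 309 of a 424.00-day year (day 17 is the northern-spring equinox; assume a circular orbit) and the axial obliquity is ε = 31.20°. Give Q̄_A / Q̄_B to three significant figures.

Q̄_A / Q̄_B ≈ 0.860

— Configuration A (φ=+79.9°):
Solar declination: sin δ = sin ε · sin λ_s = sin 31.20° × sin 44.2° = 0.36115, so δ = +21.171°.
cos H₀ = −tan(+79.9°) tan(+21.171°) = -2.1742 ≤ −1 ⇒ polar day, H₀ = π.
Bracket: H₀ sin φ sin δ + cos φ cos δ sin H₀ = 3.1416×0.98450×0.36115 + 0.17537×0.93251×0.00000 = 1.117003 + 0.000000 = 1.117003.
Q̄ = (S₀/π) × [bracket] = (1597/π) × 1.117003 = 567.82 W/m².
— Configuration B (φ=-58.1°):
Solar longitude: λ_s = 360° × (309 − 17)/424.00 = 247.925°.
sin δ = sin 31.20° × sin 247.925° = -0.48005, so δ = -28.689°.
cos H₀ = −tan(-58.1°) tan(-28.689°) = -0.8792, H₀ = 2.6449 rad.
Bracket: H₀ sin φ sin δ + cos φ cos δ sin H₀ = 2.6449×-0.84897×-0.48005 + 0.52844×0.87724×0.47653 = 1.077924 + 0.220904 = 1.298828.
Q̄ = (S₀/π) × [bracket] = (1597/π) × 1.298828 = 660.25 W/m².
Ratio Q̄_A / Q̄_B = 567.82 / 660.25 = 0.8600.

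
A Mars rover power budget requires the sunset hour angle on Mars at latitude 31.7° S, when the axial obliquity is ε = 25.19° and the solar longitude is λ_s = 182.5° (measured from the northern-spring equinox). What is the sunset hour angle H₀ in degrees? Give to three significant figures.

H₀ = 90.7°

Solar declination: sin δ = sin ε · sin λ_s = sin 25.19° × sin 182.5° = -0.01857, so δ = -1.064°.
cos H₀ = −tan φ · tan δ = −tan(-31.7°) × tan(-1.064°) = -0.0115, so H₀ = 1.5823 rad = 90.66°.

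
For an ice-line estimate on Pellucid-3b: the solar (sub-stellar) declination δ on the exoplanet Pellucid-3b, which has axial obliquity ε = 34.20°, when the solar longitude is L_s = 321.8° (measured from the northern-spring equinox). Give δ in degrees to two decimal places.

sin δ = sin ε · sin L_s = sin 34.20° × sin 321.8° = -0.347597.
δ = arcsin(-0.347597) = -20.34°.

δ = -20.34°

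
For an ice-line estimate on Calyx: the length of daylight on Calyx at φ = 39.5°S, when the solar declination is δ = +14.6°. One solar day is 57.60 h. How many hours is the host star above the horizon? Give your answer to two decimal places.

cos H₀ = −tan φ · tan δ = −tan(-39.5°) × tan(+14.600°) = 0.2147, so H₀ = 1.3544 rad = 77.60°.
Daylight = 2H₀/(2π) × 57.60 h = (1.3544/π) × 57.60 = 24.83 h.

24.83 h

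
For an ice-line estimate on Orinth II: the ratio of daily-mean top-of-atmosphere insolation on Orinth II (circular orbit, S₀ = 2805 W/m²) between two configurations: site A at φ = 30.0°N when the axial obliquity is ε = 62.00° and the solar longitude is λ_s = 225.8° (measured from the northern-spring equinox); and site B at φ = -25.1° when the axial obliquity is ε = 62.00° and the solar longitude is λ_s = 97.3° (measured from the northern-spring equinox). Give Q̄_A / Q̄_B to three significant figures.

Q̄_A / Q̄_B ≈ 10.3

— Configuration A (φ=+30.0°):
Solar declination: sin δ = sin ε · sin λ_s = sin 62.00° × sin 225.8° = -0.63299, so δ = -39.271°.
cos H₀ = −tan(+30.0°) tan(-39.271°) = 0.4721, H₀ = 1.0792 rad.
Bracket: H₀ sin φ sin δ + cos φ cos δ sin H₀ = 1.0792×0.50000×-0.63299 + 0.86603×0.77416×0.88156 = -0.341561 + 0.591038 = 0.249477.
Q̄ = (S₀/π) × [bracket] = (2805/π) × 0.249477 = 222.75 W/m².
— Configuration B (φ=-25.1°):
Solar declination: sin δ = sin ε · sin λ_s = sin 62.00° × sin 97.3° = 0.87579, so δ = +61.139°.
cos H₀ = −tan(-25.1°) tan(+61.139°) = 0.8499, H₀ = 0.5550 rad.
Bracket: H₀ sin φ sin δ + cos φ cos δ sin H₀ = 0.5550×-0.42420×0.87579 + 0.90557×0.48269×0.52691 = -0.206188 + 0.230317 = 0.024129.
Q̄ = (S₀/π) × [bracket] = (2805/π) × 0.024129 = 21.544 W/m².
Ratio Q̄_A / Q̄_B = 222.75 / 21.544 = 10.34.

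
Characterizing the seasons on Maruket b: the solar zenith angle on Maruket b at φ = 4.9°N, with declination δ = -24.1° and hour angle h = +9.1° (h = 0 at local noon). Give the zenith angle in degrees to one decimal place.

cos θ_z = sin φ sin δ + cos φ cos δ cos h = -0.034878 + 0.898051 = 0.863173.
θ_z = arccos(0.863173) = 30.3°.

θ_z = 30.3°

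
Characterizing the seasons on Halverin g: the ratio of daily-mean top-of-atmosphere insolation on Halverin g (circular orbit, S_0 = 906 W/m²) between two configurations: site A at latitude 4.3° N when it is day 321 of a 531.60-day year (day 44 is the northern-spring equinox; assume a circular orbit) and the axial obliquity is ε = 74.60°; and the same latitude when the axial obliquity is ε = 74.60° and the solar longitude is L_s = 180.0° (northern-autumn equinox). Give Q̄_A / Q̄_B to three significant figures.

Q̄_A / Q̄_B ≈ 0.977

— Configuration A (ϕ=+4.3°):
Solar longitude: L_s = 360° × (321 − 44)/531.60 = 187.585°.
sin δ = sin 74.60° × sin 187.585° = -0.12725, so δ = -7.311°.
cos h₀ = −tan(+4.3°) tan(-7.311°) = 0.0096, h₀ = 1.5611 rad.
Bracket: h₀ sin ϕ sin δ + cos ϕ cos δ sin h₀ = 1.5611×0.07498×-0.12725 + 0.99719×0.99187×0.99995 = -0.014895 + 0.989033 = 0.974138.
Q̄ = (S_0/π) × [bracket] = (906/π) × 0.974138 = 280.93 W/m².
— Configuration B (ϕ=+4.3°):
Solar declination: sin δ = sin ε · sin L_s = sin 74.60° × sin 180.0° = 0.00000, so δ = +0.000°.
cos h₀ = −tan(+4.3°) tan(+0.000°) = -0.0000, h₀ = 1.5708 rad.
Bracket: h₀ sin ϕ sin δ + cos ϕ cos δ sin h₀ = 1.5708×0.07498×0.00000 + 0.99719×1.00000×1.00000 = 0.000000 + 0.997190 = 0.997190.
Q̄ = (S_0/π) × [bracket] = (906/π) × 0.997190 = 287.58 W/m².
Ratio Q̄_A / Q̄_B = 280.93 / 287.58 = 0.9769.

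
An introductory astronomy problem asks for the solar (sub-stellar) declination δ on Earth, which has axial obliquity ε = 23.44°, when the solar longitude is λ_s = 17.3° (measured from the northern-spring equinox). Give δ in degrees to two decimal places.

δ = +6.79°

sin δ = sin ε · sin λ_s = sin 23.44° × sin 17.3° = 0.118292.
δ = arcsin(0.118292) = +6.79°.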